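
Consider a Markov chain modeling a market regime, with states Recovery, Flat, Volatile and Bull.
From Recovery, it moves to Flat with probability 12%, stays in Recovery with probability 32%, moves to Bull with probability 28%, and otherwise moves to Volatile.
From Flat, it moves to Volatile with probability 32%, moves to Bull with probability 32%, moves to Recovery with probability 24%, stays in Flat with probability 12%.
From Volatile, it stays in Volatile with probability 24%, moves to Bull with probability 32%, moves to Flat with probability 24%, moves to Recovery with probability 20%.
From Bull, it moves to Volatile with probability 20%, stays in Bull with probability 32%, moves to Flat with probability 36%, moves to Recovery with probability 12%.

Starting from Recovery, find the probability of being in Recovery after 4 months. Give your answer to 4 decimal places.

0.2094

Propagate the distribution vector 4 months from Recovery.
After 0 months: (1.0000, 0.0000, 0.0000, 0.0000)
After 1 month: (0.3200, 0.1200, 0.2800, 0.2800)
After 2 months: (0.2208, 0.2208, 0.2512, 0.3072)
After 3 months: (0.2108, 0.2239, 0.2542, 0.3112)
After 4 months: (0.2094, 0.2252, 0.2539, 0.3116)
P(in Recovery after 4 months) = 0.2094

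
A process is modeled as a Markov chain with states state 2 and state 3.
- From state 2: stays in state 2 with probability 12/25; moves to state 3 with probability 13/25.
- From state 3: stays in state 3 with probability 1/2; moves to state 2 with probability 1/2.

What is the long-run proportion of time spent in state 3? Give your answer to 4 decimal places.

Let the stationary distribution be π with π = πP and π_1 + π_2 = 1.
π_1 = 0.48·π_1 + 0.5·π_2
Solving with the normalization constraint gives π = (0.4902, 0.5098).
So the stationary probability of state 3 is 0.5098.

0.5098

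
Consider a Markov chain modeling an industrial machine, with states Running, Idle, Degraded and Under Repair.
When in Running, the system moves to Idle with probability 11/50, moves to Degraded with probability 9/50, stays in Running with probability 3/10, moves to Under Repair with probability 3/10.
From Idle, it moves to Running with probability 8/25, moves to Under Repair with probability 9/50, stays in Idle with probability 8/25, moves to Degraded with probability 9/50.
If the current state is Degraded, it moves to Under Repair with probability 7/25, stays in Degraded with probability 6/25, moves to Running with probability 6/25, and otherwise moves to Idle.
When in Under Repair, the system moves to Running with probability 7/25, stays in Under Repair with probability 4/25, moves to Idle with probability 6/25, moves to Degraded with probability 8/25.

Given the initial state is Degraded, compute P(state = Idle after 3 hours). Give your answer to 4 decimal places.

0.2547

Propagate the distribution vector 3 hours from Degraded.
After 0 hours: (0.0000, 0.0000, 1.0000, 0.0000)
After 1 hour: (0.2400, 0.2400, 0.2400, 0.2800)
After 2 hours: (0.2848, 0.2544, 0.2336, 0.2272)
After 3 hours: (0.2865, 0.2547, 0.2258, 0.2330)
P(in Idle after 3 hours) = 0.2547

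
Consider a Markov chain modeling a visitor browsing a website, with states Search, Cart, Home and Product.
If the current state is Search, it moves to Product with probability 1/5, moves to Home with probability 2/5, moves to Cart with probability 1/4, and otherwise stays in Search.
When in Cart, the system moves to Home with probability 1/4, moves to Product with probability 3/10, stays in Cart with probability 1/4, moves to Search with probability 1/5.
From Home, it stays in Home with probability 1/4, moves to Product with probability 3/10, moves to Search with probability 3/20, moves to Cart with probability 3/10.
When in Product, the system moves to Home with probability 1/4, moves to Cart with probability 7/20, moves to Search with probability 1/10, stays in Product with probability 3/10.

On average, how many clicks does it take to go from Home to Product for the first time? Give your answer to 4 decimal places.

Let t(s) be the expected number of clicks to first reach Product from state s, with t(Product) = 0. Conditioning on the first click:
t(Search) = 1 + 0.15·t(Search) + 0.25·t(Cart) + 0.4·t(Home)
t(Cart) = 1 + 0.2·t(Search) + 0.25·t(Cart) + 0.25·t(Home)
t(Home) = 1 + 0.15·t(Search) + 0.3·t(Cart) + 0.25·t(Home)
Solving: t(Search) = 3.8777, t(Cart) = 3.5427, t(Home) = 3.5260.
Expected clicks from Home to Product: 3.5260.

3.5260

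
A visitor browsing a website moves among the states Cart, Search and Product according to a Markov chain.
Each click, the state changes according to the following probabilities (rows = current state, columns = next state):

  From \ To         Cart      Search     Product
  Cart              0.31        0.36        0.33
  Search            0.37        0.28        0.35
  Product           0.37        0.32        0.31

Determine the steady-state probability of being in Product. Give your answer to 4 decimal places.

Let the stationary distribution be π with π = πP and π_1 + π_2 + π_3 = 1.
π_1 = 0.31·π_1 + 0.37·π_2 + 0.37·π_3
π_2 = 0.36·π_1 + 0.28·π_2 + 0.32·π_3
Solving with the normalization constraint gives π = (0.3491, 0.3211, 0.3298).
So the stationary probability of Product is 0.3298.

0.3298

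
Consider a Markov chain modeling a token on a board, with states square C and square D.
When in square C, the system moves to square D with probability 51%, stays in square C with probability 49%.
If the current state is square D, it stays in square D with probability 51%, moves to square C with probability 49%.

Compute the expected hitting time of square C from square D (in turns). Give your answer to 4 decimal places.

2.0408

Let t(s) be the expected number of turns to first reach square C from state s, with t(square C) = 0. Conditioning on the first turn:
t(square D) = 1 + 0.51·t(square D)
Solving: t(square D) = 2.0408.
Expected turns from square D to square C: 2.0408.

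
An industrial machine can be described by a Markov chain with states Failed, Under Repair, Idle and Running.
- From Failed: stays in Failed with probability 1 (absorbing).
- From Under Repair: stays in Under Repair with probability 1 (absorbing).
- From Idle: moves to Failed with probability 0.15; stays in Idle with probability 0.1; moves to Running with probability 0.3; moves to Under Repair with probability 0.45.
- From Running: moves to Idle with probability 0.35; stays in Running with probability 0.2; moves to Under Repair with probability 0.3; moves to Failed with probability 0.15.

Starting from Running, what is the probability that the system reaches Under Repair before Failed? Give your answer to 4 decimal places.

Let h(s) be the probability of absorption at Under Repair starting from transient state s. Then h(Under Repair) = 1 and h(Failed) = 0. By first-step analysis:
h(Idle) = 0.15·0 + 0.45·1 + 0.1·h(Idle) + 0.3·h(Running)
h(Running) = 0.15·0 + 0.3·1 + 0.35·h(Idle) + 0.2·h(Running)
Solving: h(Idle) = 0.7317, h(Running) = 0.6951.
Starting from Running, the probability is 0.6951.

0.6951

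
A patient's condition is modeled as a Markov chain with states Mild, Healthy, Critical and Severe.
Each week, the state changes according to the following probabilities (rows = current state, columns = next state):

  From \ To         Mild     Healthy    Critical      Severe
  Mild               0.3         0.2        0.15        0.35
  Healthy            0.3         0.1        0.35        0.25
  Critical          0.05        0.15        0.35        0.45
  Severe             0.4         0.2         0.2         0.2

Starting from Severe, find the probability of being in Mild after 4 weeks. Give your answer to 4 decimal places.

0.2689

Propagate the distribution vector 4 weeks from Severe.
After 0 weeks: (0.0000, 0.0000, 0.0000, 1.0000)
After 1 week: (0.4000, 0.2000, 0.2000, 0.2000)
After 2 weeks: (0.2700, 0.1700, 0.2400, 0.3200)
After 3 weeks: (0.2720, 0.1710, 0.2480, 0.3090)
After 4 weeks: (0.2689, 0.1705, 0.2493, 0.3114)
P(in Mild after 4 weeks) = 0.2689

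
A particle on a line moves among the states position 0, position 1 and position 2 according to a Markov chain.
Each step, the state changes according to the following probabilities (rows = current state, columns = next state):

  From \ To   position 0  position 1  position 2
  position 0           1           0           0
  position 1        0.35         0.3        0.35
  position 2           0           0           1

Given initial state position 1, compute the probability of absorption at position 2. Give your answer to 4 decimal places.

0.5000

Let h(s) be the probability of absorption at position 2 starting from transient state s. Then h(position 2) = 1 and h(position 0) = 0. By first-step analysis:
h(position 1) = 0.35·0 + 0.3·h(position 1) + 0.35·1
Solving: h(position 1) = 0.5000.
Starting from position 1, the probability is 0.5000.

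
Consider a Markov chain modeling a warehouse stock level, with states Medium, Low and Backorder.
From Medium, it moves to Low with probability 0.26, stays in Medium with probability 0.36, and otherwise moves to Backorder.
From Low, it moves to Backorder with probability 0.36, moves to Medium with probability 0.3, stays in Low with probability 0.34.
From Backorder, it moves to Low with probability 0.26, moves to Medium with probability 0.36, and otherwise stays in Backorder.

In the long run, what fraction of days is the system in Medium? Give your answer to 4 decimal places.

Let the stationary distribution be π with π = πP and π_1 + π_2 + π_3 = 1.
π_1 = 0.36·π_1 + 0.3·π_2 + 0.36·π_3
π_2 = 0.26·π_1 + 0.34·π_2 + 0.26·π_3
Solving with the normalization constraint gives π = (0.3430, 0.2826, 0.3743).
So the stationary probability of Medium is 0.3430.

0.3430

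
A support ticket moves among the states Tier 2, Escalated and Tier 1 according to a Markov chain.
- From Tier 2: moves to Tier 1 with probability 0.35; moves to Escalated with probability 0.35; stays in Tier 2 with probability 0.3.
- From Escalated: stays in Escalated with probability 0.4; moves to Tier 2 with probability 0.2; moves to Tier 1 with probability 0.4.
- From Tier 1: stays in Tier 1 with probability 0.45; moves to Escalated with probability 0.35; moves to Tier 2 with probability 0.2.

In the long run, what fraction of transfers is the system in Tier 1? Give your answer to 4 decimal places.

Let the stationary distribution be π with π = πP and π_1 + π_2 + π_3 = 1.
π_1 = 0.3·π_1 + 0.2·π_2 + 0.2·π_3
π_2 = 0.35·π_1 + 0.4·π_2 + 0.35·π_3
Solving with the normalization constraint gives π = (0.2222, 0.3684, 0.4094).
So the stationary probability of Tier 1 is 0.4094.

0.4094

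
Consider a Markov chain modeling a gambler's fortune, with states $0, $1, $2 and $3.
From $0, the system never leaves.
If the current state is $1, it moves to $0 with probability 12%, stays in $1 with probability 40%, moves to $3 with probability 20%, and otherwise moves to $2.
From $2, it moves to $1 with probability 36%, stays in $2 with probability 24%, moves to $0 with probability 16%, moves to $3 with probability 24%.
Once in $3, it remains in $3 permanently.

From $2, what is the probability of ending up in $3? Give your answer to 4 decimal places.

0.6081

Let h(s) be the probability of absorption at $3 starting from transient state s. Then h($3) = 1 and h($0) = 0. By first-step analysis:
h($1) = 0.12·0 + 0.4·h($1) + 0.28·h($2) + 0.2·1
h($2) = 0.16·0 + 0.36·h($1) + 0.24·h($2) + 0.24·1
Solving: h($1) = 0.6171, h($2) = 0.6081.
Starting from $2, the probability is 0.6081.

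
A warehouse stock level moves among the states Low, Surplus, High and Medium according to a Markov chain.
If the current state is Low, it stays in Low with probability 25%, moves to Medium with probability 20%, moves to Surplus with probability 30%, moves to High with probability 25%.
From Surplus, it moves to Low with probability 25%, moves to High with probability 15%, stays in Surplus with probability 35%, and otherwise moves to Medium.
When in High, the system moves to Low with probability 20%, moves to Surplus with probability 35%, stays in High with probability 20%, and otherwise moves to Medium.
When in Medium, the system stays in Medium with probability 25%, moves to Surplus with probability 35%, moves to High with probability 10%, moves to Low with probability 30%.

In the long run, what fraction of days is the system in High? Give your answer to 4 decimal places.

Let the stationary distribution be π with π = πP and π_1 + π_2 + π_3 + π_4 = 1.
π_1 = 0.25·π_1 + 0.25·π_2 + 0.2·π_3 + 0.3·π_4
π_2 = 0.3·π_1 + 0.35·π_2 + 0.35·π_3 + 0.35·π_4
π_3 = 0.25·π_1 + 0.15·π_2 + 0.2·π_3 + 0.1·π_4
Solving with the normalization constraint gives π = (0.2533, 0.3373, 0.1721, 0.2373).
So the stationary probability of High is 0.1721.

0.1721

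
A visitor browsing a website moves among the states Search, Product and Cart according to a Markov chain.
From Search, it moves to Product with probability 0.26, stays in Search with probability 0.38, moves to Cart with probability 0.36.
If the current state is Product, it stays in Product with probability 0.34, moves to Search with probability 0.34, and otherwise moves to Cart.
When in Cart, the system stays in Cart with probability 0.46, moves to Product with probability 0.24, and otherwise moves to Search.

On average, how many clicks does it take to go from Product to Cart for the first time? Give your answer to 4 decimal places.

Let t(s) be the expected number of clicks to first reach Cart from state s, with t(Cart) = 0. Conditioning on the first click:
t(Search) = 1 + 0.38·t(Search) + 0.26·t(Product)
t(Product) = 1 + 0.34·t(Search) + 0.34·t(Product)
Solving: t(Search) = 2.8678, t(Product) = 2.9925.
Expected clicks from Product to Cart: 2.9925.

2.9925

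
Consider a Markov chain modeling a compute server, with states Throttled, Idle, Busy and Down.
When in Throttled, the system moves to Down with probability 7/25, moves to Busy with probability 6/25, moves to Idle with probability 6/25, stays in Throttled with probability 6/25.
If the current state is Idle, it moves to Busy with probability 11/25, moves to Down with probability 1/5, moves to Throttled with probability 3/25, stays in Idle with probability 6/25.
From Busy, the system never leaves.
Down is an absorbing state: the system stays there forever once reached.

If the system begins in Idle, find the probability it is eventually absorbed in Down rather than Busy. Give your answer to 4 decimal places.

0.3382

Let h(s) be the probability of absorption at Down starting from transient state s. Then h(Down) = 1 and h(Busy) = 0. By first-step analysis:
h(Throttled) = 0.24·h(Throttled) + 0.24·h(Idle) + 0.24·0 + 0.28·1
h(Idle) = 0.12·h(Throttled) + 0.24·h(Idle) + 0.44·0 + 0.2·1
Solving: h(Throttled) = 0.4752, h(Idle) = 0.3382.
Starting from Idle, the probability is 0.3382.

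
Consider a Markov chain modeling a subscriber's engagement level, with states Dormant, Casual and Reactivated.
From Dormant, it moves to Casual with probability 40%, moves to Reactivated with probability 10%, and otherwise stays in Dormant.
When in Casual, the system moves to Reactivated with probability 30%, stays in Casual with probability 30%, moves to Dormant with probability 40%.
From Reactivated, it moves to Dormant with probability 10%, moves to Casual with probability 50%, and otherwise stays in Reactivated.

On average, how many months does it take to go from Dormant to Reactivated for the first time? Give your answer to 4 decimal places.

Let t(s) be the expected number of months to first reach Reactivated from state s, with t(Reactivated) = 0. Conditioning on the first month:
t(Dormant) = 1 + 0.5·t(Dormant) + 0.4·t(Casual)
t(Casual) = 1 + 0.4·t(Dormant) + 0.3·t(Casual)
Solving: t(Dormant) = 5.7895, t(Casual) = 4.7368.
Expected months from Dormant to Reactivated: 5.7895.

5.7895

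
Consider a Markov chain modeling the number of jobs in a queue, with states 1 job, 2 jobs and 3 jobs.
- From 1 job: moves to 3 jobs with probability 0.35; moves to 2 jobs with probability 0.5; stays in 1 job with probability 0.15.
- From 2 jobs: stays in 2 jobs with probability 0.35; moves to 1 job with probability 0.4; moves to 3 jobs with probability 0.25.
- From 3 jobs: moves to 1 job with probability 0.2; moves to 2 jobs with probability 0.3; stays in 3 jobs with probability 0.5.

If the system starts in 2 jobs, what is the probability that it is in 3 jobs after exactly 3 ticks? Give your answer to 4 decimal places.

Propagate the distribution vector 3 ticks from 2 jobs.
After 0 ticks: (0.0000, 1.0000, 0.0000)
After 1 tick: (0.4000, 0.3500, 0.2500)
After 2 ticks: (0.2500, 0.3975, 0.3525)
After 3 ticks: (0.2670, 0.3699, 0.3631)
P(in 3 jobs after 3 ticks) = 0.3631

0.3631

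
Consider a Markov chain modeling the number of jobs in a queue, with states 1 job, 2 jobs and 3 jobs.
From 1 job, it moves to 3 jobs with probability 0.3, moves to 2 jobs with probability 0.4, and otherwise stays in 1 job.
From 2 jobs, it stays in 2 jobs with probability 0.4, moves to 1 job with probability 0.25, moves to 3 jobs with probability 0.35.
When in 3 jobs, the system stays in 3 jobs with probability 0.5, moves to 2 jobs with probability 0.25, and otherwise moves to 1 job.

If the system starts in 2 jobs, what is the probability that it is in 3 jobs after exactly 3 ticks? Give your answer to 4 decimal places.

Propagate the distribution vector 3 ticks from 2 jobs.
After 0 ticks: (0.0000, 1.0000, 0.0000)
After 1 tick: (0.2500, 0.4000, 0.3500)
After 2 ticks: (0.2625, 0.3475, 0.3900)
After 3 ticks: (0.2631, 0.3415, 0.3954)
P(in 3 jobs after 3 ticks) = 0.3954

0.3954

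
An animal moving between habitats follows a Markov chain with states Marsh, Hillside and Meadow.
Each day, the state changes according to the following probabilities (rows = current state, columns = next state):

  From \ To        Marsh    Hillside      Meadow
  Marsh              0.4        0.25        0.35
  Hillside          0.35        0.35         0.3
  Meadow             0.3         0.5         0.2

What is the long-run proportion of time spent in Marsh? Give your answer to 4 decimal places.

0.3532

Let the stationary distribution be π with π = πP and π_1 + π_2 + π_3 = 1.
π_1 = 0.4·π_1 + 0.35·π_2 + 0.3·π_3
π_2 = 0.25·π_1 + 0.35·π_2 + 0.5·π_3
Solving with the normalization constraint gives π = (0.3532, 0.3580, 0.2888).
So the stationary probability of Marsh is 0.3532.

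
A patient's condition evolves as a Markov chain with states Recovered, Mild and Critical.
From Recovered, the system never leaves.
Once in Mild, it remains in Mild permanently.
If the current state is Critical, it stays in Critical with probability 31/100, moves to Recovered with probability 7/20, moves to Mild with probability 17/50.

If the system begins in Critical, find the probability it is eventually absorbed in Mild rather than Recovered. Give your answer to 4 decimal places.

0.4928

Let h(s) be the probability of absorption at Mild starting from transient state s. Then h(Mild) = 1 and h(Recovered) = 0. By first-step analysis:
h(Critical) = 0.35·0 + 0.34·1 + 0.31·h(Critical)
Solving: h(Critical) = 0.4928.
Starting from Critical, the probability is 0.4928.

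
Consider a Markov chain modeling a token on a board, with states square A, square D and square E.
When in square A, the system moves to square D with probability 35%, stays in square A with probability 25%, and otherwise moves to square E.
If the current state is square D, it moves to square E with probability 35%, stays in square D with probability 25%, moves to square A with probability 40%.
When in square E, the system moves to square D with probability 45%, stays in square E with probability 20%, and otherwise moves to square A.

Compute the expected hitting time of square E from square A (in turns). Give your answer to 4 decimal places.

2.6036

Let t(s) be the expected number of turns to first reach square E from state s, with t(square E) = 0. Conditioning on the first turn:
t(square A) = 1 + 0.25·t(square A) + 0.35·t(square D)
t(square D) = 1 + 0.4·t(square A) + 0.25·t(square D)
Solving: t(square A) = 2.6036, t(square D) = 2.7219.
Expected turns from square A to square E: 2.6036.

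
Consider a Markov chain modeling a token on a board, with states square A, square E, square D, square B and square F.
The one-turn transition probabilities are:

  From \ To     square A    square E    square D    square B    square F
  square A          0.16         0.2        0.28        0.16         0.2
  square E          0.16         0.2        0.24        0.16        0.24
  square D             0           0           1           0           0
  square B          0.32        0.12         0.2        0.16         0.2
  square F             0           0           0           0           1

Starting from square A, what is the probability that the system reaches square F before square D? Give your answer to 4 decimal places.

0.4441

Let h(s) be the probability of absorption at square F starting from transient state s. Then h(square F) = 1 and h(square D) = 0. By first-step analysis:
h(square A) = 0.16·h(square A) + 0.2·h(square E) + 0.28·0 + 0.16·h(square B) + 0.2·1
h(square E) = 0.16·h(square A) + 0.2·h(square E) + 0.24·0 + 0.16·h(square B) + 0.24·1
h(square B) = 0.32·h(square A) + 0.12·h(square E) + 0.2·0 + 0.16·h(square B) + 0.2·1
Solving: h(square A) = 0.4441, h(square E) = 0.4841, h(square B) = 0.4764.
Starting from square A, the probability is 0.4441.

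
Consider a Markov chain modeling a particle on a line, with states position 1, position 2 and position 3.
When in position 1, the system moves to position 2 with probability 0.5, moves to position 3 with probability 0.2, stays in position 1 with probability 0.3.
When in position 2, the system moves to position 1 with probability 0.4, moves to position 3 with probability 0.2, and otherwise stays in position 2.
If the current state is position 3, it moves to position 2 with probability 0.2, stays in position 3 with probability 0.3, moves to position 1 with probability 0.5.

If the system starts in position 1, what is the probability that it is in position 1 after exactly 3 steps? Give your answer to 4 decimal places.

0.3830

Propagate the distribution vector 3 steps from position 1.
After 0 steps: (1.0000, 0.0000, 0.0000)
After 1 step: (0.3000, 0.5000, 0.2000)
After 2 steps: (0.3900, 0.3900, 0.2200)
After 3 steps: (0.3830, 0.3950, 0.2220)
P(in position 1 after 3 steps) = 0.3830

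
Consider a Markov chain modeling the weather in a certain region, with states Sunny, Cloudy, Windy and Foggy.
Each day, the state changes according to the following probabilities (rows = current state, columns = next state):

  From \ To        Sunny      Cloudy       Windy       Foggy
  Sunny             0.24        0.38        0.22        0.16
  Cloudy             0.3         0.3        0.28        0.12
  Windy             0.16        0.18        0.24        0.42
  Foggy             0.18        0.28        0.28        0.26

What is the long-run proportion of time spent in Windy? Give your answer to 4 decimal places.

Let the stationary distribution be π with π = πP and π_1 + π_2 + π_3 + π_4 = 1.
π_1 = 0.24·π_1 + 0.3·π_2 + 0.16·π_3 + 0.18·π_4
π_2 = 0.38·π_1 + 0.3·π_2 + 0.18·π_3 + 0.28·π_4
π_3 = 0.22·π_1 + 0.28·π_2 + 0.24·π_3 + 0.28·π_4
Solving with the normalization constraint gives π = (0.2221, 0.2822, 0.2564, 0.2393).
So the stationary probability of Windy is 0.2564.

0.2564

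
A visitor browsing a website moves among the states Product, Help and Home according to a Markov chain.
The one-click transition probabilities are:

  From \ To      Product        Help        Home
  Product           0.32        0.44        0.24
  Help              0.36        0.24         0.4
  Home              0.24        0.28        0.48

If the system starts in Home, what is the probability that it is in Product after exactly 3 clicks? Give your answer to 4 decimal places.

Propagate the distribution vector 3 clicks from Home.
After 0 clicks: (0.0000, 0.0000, 1.0000)
After 1 click: (0.2400, 0.2800, 0.4800)
After 2 clicks: (0.2928, 0.3072, 0.4000)
After 3 clicks: (0.3003, 0.3146, 0.3852)
P(in Product after 3 clicks) = 0.3003

0.3003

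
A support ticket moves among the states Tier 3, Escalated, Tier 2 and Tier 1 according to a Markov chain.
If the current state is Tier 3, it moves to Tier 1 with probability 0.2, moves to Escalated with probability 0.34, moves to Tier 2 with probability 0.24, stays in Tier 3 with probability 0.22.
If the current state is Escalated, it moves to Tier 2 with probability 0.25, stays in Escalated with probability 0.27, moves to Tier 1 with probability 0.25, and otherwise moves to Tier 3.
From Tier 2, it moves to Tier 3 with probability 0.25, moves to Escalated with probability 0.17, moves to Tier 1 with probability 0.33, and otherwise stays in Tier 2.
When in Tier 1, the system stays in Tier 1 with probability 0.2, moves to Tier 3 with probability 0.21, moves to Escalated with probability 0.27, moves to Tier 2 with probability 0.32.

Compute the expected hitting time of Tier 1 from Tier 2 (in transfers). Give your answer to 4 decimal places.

Let t(s) be the expected number of transfers to first reach Tier 1 from state s, with t(Tier 1) = 0. Conditioning on the first transfer:
t(Tier 3) = 1 + 0.22·t(Tier 3) + 0.34·t(Escalated) + 0.24·t(Tier 2)
t(Escalated) = 1 + 0.23·t(Tier 3) + 0.27·t(Escalated) + 0.25·t(Tier 2)
t(Tier 2) = 1 + 0.25·t(Tier 3) + 0.17·t(Escalated) + 0.25·t(Tier 2)
Solving: t(Tier 3) = 4.0680, t(Escalated) = 3.8732, t(Tier 2) = 3.5673.
Expected transfers from Tier 2 to Tier 1: 3.5673.

3.5673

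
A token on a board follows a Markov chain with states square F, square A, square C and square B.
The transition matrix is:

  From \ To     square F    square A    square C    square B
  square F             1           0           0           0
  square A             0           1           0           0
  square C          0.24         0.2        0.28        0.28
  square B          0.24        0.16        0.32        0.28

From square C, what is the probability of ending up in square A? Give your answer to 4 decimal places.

0.4403

Let h(s) be the probability of absorption at square A starting from transient state s. Then h(square A) = 1 and h(square F) = 0. By first-step analysis:
h(square C) = 0.24·0 + 0.2·1 + 0.28·h(square C) + 0.28·h(square B)
h(square B) = 0.24·0 + 0.16·1 + 0.32·h(square C) + 0.28·h(square B)
Solving: h(square C) = 0.4403, h(square B) = 0.4179.
Starting from square C, the probability is 0.4403.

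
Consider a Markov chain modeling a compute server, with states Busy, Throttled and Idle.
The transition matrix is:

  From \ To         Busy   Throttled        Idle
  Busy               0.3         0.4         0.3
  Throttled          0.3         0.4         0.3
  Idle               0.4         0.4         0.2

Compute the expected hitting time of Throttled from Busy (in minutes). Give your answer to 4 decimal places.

2.5000

Let t(s) be the expected number of minutes to first reach Throttled from state s, with t(Throttled) = 0. Conditioning on the first minute:
t(Busy) = 1 + 0.3·t(Busy) + 0.3·t(Idle)
t(Idle) = 1 + 0.4·t(Busy) + 0.2·t(Idle)
Solving: t(Busy) = 2.5000, t(Idle) = 2.5000.
Expected minutes from Busy to Throttled: 2.5000.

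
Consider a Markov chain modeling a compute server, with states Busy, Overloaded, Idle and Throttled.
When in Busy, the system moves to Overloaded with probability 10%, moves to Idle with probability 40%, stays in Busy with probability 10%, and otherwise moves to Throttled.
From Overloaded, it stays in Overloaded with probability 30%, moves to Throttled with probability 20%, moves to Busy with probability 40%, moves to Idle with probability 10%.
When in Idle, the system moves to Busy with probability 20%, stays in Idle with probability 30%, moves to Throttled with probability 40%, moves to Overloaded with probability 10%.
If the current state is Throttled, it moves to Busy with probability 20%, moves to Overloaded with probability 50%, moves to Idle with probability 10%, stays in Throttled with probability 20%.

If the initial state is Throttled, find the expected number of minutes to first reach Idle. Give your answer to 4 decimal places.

Let t(s) be the expected number of minutes to first reach Idle from state s, with t(Idle) = 0. Conditioning on the first minute:
t(Busy) = 1 + 0.1·t(Busy) + 0.1·t(Overloaded) + 0.4·t(Throttled)
t(Overloaded) = 1 + 0.4·t(Busy) + 0.3·t(Overloaded) + 0.2·t(Throttled)
t(Throttled) = 1 + 0.2·t(Busy) + 0.5·t(Overloaded) + 0.2·t(Throttled)
Solving: t(Busy) = 4.2975, t(Overloaded) = 5.5372, t(Throttled) = 5.7851.
Expected minutes from Throttled to Idle: 5.7851.

5.7851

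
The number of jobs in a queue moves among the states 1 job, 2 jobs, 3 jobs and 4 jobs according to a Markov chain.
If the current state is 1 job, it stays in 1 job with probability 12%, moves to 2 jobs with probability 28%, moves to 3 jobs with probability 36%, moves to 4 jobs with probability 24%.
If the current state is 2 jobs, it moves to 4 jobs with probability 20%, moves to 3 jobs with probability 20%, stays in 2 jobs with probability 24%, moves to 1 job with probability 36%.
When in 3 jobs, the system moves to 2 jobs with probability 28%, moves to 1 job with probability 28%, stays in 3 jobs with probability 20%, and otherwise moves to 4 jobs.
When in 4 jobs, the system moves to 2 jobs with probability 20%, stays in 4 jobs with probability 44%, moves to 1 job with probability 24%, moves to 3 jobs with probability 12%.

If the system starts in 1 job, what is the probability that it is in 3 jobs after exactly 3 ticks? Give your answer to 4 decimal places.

Propagate the distribution vector 3 ticks from 1 job.
After 0 ticks: (1.0000, 0.0000, 0.0000, 0.0000)
After 1 tick: (0.1200, 0.2800, 0.3600, 0.2400)
After 2 ticks: (0.2736, 0.2496, 0.2000, 0.2768)
After 3 ticks: (0.2451, 0.2479, 0.2216, 0.2854)
P(in 3 jobs after 3 ticks) = 0.2216

0.2216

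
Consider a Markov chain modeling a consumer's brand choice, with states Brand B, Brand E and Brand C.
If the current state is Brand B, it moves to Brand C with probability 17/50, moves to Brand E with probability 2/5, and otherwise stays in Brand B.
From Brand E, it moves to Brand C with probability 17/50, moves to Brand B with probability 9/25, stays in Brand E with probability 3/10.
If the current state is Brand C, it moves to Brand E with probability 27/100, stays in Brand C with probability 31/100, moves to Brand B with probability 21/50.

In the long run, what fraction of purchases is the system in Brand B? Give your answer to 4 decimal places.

Let the stationary distribution be π with π = πP and π_1 + π_2 + π_3 = 1.
π_1 = 0.26·π_1 + 0.36·π_2 + 0.42·π_3
π_2 = 0.4·π_1 + 0.3·π_2 + 0.27·π_3
Solving with the normalization constraint gives π = (0.3453, 0.3246, 0.3301).
So the stationary probability of Brand B is 0.3453.

0.3453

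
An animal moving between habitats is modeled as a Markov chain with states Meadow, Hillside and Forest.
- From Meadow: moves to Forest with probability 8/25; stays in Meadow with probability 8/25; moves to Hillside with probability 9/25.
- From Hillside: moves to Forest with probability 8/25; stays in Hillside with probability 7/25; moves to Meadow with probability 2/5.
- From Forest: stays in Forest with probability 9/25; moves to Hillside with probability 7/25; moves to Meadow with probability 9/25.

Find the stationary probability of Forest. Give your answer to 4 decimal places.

Let the stationary distribution be π with π = πP and π_1 + π_2 + π_3 = 1.
π_1 = 0.32·π_1 + 0.4·π_2 + 0.36·π_3
π_2 = 0.36·π_1 + 0.28·π_2 + 0.28·π_3
Solving with the normalization constraint gives π = (0.3580, 0.3086, 0.3333).
So the stationary probability of Forest is 0.3333.

0.3333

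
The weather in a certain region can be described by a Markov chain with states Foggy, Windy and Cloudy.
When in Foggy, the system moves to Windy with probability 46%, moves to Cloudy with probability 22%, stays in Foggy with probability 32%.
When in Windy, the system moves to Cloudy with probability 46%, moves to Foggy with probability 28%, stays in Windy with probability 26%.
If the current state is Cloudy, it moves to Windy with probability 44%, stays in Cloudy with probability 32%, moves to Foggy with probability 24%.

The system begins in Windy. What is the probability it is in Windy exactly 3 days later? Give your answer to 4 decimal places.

Propagate the distribution vector 3 days from Windy.
After 0 days: (0.0000, 1.0000, 0.0000)
After 1 day: (0.2800, 0.2600, 0.4600)
After 2 days: (0.2728, 0.3988, 0.3284)
After 3 days: (0.2778, 0.3737, 0.3486)
P(in Windy after 3 days) = 0.3737

0.3737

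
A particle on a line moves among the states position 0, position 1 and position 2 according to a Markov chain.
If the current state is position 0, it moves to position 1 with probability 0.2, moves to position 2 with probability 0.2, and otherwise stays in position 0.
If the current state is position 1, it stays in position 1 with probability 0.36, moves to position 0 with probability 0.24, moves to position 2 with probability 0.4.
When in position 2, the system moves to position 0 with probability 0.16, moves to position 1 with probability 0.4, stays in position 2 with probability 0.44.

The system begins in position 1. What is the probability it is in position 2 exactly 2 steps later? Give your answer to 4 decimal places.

0.3680

Sum over the intermediate state after 1 step:
P = P(position 1→position 0)·P(position 0→position 2) + P(position 1→position 1)·P(position 1→position 2) + P(position 1→position 2)·P(position 2→position 2)
  = 0.24×0.2 + 0.36×0.4 + 0.4×0.44
  = 0.0480 + 0.1440 + 0.1760 = 0.3680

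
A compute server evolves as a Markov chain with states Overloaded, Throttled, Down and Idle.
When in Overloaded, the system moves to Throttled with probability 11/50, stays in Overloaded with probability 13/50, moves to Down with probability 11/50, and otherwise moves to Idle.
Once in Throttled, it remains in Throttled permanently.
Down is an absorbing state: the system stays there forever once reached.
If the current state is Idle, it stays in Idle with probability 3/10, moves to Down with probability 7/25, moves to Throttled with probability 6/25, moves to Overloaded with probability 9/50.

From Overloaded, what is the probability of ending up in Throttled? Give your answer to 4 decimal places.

0.4871

Let h(s) be the probability of absorption at Throttled starting from transient state s. Then h(Throttled) = 1 and h(Down) = 0. By first-step analysis:
h(Overloaded) = 0.26·h(Overloaded) + 0.22·1 + 0.22·0 + 0.3·h(Idle)
h(Idle) = 0.18·h(Overloaded) + 0.24·1 + 0.28·0 + 0.3·h(Idle)
Solving: h(Overloaded) = 0.4871, h(Idle) = 0.4681.
Starting from Overloaded, the probability is 0.4871.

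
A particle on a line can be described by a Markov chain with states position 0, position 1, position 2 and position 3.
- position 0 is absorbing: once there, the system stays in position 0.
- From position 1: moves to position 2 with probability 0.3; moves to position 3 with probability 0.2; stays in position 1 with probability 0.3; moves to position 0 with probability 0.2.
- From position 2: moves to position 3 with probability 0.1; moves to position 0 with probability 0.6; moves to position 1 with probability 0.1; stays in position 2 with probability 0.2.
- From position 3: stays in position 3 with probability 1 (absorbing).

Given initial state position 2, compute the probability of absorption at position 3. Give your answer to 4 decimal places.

0.1698

Let h(s) be the probability of absorption at position 3 starting from transient state s. Then h(position 3) = 1 and h(position 0) = 0. By first-step analysis:
h(position 1) = 0.2·0 + 0.3·h(position 1) + 0.3·h(position 2) + 0.2·1
h(position 2) = 0.6·0 + 0.1·h(position 1) + 0.2·h(position 2) + 0.1·1
Solving: h(position 1) = 0.3585, h(position 2) = 0.1698.
Starting from position 2, the probability is 0.1698.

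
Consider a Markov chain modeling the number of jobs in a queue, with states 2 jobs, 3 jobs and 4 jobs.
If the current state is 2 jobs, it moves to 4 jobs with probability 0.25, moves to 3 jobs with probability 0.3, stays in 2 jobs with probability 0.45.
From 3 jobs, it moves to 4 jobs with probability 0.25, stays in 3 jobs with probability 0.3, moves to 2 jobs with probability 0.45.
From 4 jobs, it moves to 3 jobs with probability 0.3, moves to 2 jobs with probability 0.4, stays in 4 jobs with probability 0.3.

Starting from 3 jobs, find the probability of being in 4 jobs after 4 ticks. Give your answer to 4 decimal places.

0.2632

Propagate the distribution vector 4 ticks from 3 jobs.
After 0 ticks: (0.0000, 1.0000, 0.0000)
After 1 tick: (0.4500, 0.3000, 0.2500)
After 2 ticks: (0.4375, 0.3000, 0.2625)
After 3 ticks: (0.4369, 0.3000, 0.2631)
After 4 ticks: (0.4368, 0.3000, 0.2632)
P(in 4 jobs after 4 ticks) = 0.2632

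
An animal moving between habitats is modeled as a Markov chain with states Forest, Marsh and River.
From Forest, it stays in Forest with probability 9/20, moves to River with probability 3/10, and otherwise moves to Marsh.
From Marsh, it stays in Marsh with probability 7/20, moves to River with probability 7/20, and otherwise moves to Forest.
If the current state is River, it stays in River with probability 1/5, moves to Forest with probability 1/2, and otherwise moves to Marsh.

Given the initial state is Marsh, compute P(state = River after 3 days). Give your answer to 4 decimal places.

Propagate the distribution vector 3 days from Marsh.
After 0 days: (0.0000, 1.0000, 0.0000)
After 1 day: (0.3000, 0.3500, 0.3500)
After 2 days: (0.4150, 0.3025, 0.2825)
After 3 days: (0.4188, 0.2944, 0.2869)
P(in River after 3 days) = 0.2869

0.2869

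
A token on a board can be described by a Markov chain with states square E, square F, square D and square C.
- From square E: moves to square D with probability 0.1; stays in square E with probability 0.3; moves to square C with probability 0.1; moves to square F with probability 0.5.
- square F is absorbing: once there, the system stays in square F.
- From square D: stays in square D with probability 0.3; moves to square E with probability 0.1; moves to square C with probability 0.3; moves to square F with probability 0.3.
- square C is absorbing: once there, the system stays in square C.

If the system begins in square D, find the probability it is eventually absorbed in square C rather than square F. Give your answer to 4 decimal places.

Let h(s) be the probability of absorption at square C starting from transient state s. Then h(square C) = 1 and h(square F) = 0. By first-step analysis:
h(square E) = 0.3·h(square E) + 0.5·0 + 0.1·h(square D) + 0.1·1
h(square D) = 0.1·h(square E) + 0.3·0 + 0.3·h(square D) + 0.3·1
Solving: h(square E) = 0.2083, h(square D) = 0.4583.
Starting from square D, the probability is 0.4583.

0.4583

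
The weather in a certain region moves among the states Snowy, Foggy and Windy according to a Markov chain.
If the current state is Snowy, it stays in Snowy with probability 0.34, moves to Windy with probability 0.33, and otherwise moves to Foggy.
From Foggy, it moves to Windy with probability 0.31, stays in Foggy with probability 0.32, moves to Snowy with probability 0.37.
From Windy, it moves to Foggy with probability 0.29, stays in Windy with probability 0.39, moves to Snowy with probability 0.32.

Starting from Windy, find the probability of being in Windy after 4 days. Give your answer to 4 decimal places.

0.3444

Propagate the distribution vector 4 days from Windy.
After 0 days: (0.0000, 0.0000, 1.0000)
After 1 day: (0.3200, 0.2900, 0.3900)
After 2 days: (0.3409, 0.3115, 0.3476)
After 3 days: (0.3424, 0.3130, 0.3446)
After 4 days: (0.3425, 0.3131, 0.3444)
P(in Windy after 4 days) = 0.3444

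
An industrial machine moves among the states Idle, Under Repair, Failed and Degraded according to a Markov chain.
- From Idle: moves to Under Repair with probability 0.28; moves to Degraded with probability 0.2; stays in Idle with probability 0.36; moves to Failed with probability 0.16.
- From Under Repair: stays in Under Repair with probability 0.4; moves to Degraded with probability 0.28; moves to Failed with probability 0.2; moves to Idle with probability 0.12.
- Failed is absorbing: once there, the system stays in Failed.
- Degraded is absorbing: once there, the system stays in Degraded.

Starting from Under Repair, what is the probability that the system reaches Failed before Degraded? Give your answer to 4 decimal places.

0.4201

Let h(s) be the probability of absorption at Failed starting from transient state s. Then h(Failed) = 1 and h(Degraded) = 0. By first-step analysis:
h(Idle) = 0.36·h(Idle) + 0.28·h(Under Repair) + 0.16·1 + 0.2·0
h(Under Repair) = 0.12·h(Idle) + 0.4·h(Under Repair) + 0.2·1 + 0.28·0
Solving: h(Idle) = 0.4338, h(Under Repair) = 0.4201.
Starting from Under Repair, the probability is 0.4201.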